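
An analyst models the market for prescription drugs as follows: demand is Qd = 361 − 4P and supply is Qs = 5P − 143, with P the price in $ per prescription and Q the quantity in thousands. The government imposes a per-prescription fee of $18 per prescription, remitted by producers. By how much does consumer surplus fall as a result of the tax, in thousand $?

Before the tax: set 361 − 4P = 5P − 143 → P* = $56, Q* = 137.
With the tax collected from producers, supply shifts: Qs = 5(P − 18) − 143.
New equilibrium: buyers pay $66, producers receive $48, Q = 97. (Wedge: Pb − Ps = 18.)
ΔCS is the trapezoid between Q = 97 and Q = 137 of height $10: ½ · (137 + 97) · 10 = $1170.

Consumer surplus falls by $1170 thousand.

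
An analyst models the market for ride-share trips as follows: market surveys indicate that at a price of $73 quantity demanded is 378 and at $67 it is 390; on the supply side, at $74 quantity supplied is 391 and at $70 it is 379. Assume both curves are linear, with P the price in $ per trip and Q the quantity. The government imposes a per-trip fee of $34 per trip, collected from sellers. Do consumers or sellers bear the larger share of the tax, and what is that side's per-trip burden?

Consumers bear the larger share: $20.4 per trip.

Demand slope: (390 − 378)/(67 − 73) = -2, so Qd = 524 − 2P.
Supply slope: (379 − 391)/(70 − 74) = 3, so Qs = 3P + 169.
Before the tax: set 524 − 2P = 3P + 169 → P* = $71, Q* = 382.
With the tax collected from sellers, supply shifts: Qs = 3(P − 34) + 169.
New equilibrium: consumers pay $91.4, sellers receive $57.4, Q = 341.2. (Wedge: Pb − Ps = 34.)
Per-trip burden: consumers $20.4, sellers $13.6.
Consumers take the larger share because demand is less price-elastic here (demand slope 2 vs supply slope 3).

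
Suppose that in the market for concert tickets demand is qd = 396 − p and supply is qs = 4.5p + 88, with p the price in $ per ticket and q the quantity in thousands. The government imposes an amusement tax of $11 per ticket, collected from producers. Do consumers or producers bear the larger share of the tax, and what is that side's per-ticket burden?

Consumers bear the larger share: $9 per ticket.

Before the tax: set 396 − p = 4.5p + 88 → p* = $56, q* = 340.
With the tax collected from producers, supply shifts: qs = 4.5(p − 11) + 88.
New equilibrium: consumers pay $65, producers receive $54, q = 331. (Wedge: pb − ps = 11.)
Per-ticket burden: consumers $9, producers $2.
Consumers take the larger share because demand is less price-elastic here (demand slope 1 vs supply slope 4.5).
The less price-elastic side of the market bears the larger share of a per-unit tax.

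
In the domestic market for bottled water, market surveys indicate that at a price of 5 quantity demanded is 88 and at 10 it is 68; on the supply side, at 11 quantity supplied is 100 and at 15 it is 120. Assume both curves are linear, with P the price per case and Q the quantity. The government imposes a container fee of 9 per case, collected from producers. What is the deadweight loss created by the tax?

Deadweight loss = 90.

Demand slope: (68 − 88)/(10 − 5) = -4, so Qd = 108 − 4P.
Supply slope: (120 − 100)/(15 − 11) = 5, so Qs = 5P + 45.
Before the tax: set 108 − 4P = 5P + 45 → P* = 7, Q* = 80.
With the tax collected from producers, supply shifts: Qs = 5(P − 9) + 45.
Solving gives Q = 60 with consumers paying 12 and producers receiving 3 (the 9 wedge).
Quantity falls by |ΔQ| = |80 − 60| = 20.
DWL = ½ · t · |ΔQ| = ½ · 9 · 20 = 90.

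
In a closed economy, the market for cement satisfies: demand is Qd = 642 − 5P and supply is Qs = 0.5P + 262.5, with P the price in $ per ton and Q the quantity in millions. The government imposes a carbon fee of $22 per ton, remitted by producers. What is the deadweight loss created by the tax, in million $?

Without the tax, 642 − 5P = 0.5P + 262.5 gives 5.5P = 379.5, so P* = $69 and Q* = 297.
With the tax collected from producers, supply shifts: Qs = 0.5(P − 22) + 262.5.
New equilibrium: buyers pay $71, producers receive $49, Q = 287. (Wedge: Pb − Ps = 22.)
Quantity falls by |ΔQ| = |297 − 287| = 10.
DWL = ½ · t · |ΔQ| = ½ · 22 · 10 = $110.

Deadweight loss = $110 million.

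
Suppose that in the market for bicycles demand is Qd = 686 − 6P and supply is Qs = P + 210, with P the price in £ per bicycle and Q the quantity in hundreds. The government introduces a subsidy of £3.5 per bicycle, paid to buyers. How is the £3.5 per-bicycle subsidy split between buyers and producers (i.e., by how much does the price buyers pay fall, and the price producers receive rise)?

Before the subsidy: set 686 − 6P = P + 210 → P* = £68, Q* = 278.
With a per-unit subsidy paid to buyers, each effectively pays P − 3.5, so demand becomes Qd = 686 − 6(P − 3.5).
Solving gives Q = 281 with buyers paying £67.5 and producers receiving £71 (the £3.5 wedge).
Gain to buyers: £0.5; to producers: £3. (They sum to £3.5.)

Buyers gain £0.5 per bicycle; producers gain £3 per bicycle.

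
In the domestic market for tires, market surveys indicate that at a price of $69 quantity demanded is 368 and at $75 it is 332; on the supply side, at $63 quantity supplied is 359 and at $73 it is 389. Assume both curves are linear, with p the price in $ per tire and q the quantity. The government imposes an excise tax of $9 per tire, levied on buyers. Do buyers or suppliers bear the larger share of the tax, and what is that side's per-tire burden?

Suppliers bear the larger share: $6 per tire.

Demand slope: (332 − 368)/(75 − 69) = -6, so qd = 782 − 6p.
Supply slope: (389 − 359)/(73 − 63) = 3, so qs = 3p + 170.
Without the tax, 782 − 6p = 3p + 170 gives 9p = 612, so p* = $68 and q* = 374.
With the tax collected from buyers, demand (in seller-price terms) shifts: qd = 782 − 6(p + 9).
Solving gives q = 356 with buyers paying $71 and suppliers receiving $62 (the $9 wedge).
Per-tire burden: buyers $3, suppliers $6.
Suppliers take the larger share because supply is less price-elastic here (demand slope 6 vs supply slope 3).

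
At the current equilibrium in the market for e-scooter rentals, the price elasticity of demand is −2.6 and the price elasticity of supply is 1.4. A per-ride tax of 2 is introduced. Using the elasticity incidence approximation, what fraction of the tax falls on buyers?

Buyers' share ≈ 0.35.

Incidence ratio: buyers' share ≈ εs / (εs + |εd|) = 1.4 / (1.4 + 2.6) = 0.35.
Supply is the less elastic side, so buyers bear the smaller share.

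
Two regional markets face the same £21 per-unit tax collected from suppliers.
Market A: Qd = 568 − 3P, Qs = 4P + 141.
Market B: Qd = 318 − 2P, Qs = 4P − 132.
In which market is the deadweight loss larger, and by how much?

Market A: pre-tax P* = £61, Q* = 385; post-tax Q = 349; deadweight loss = £378.
Market B: pre-tax P* = £75, Q* = 168; post-tax Q = 140; deadweight loss = £294.
Difference: £378 vs £294 → market A is larger by £84.

Market A, by £84.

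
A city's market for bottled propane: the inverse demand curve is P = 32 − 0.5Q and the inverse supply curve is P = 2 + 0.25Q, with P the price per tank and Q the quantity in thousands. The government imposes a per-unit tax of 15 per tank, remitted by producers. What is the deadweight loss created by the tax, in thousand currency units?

Deadweight loss = 150 thousand.

Inverting to Q(P) form: Qd = 64 − 2P; Qs = 4P − 8.
Without the tax, 64 − 2P = 4P − 8 gives 6P = 72, so P* = 12 and Q* = 40.
With the tax collected from producers, supply shifts: Qs = 4(P − 15) − 8.
Solving gives Q = 20 with buyers paying 22 and producers receiving 7 (the 15 wedge).
Quantity falls by |ΔQ| = |40 − 20| = 20.
DWL = ½ · t · |ΔQ| = ½ · 15 · 20 = 150.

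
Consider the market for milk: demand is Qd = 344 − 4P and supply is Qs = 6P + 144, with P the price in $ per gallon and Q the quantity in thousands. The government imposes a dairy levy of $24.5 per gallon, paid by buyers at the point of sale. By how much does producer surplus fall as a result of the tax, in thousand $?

Producer surplus falls by $2299.08 thousand.

Without the tax, 344 − 4P = 6P + 144 gives 10P = 200, so P* = $20 and Q* = 264.
With the tax collected from buyers, demand (in seller-price terms) shifts: Qd = 344 − 4(P + 24.5).
Solving gives Q = 205.2 with buyers paying $34.7 and sellers receiving $10.2 (the $24.5 wedge).
ΔPS is the trapezoid between Q = 205.2 and Q = 264 of height $9.8: ½ · (264 + 205.2) · 9.8 = $2299.08.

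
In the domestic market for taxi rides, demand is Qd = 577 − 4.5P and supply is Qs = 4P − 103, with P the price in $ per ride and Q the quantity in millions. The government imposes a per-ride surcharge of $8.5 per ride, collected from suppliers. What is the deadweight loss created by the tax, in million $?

Deadweight loss = $76.5 million.

Without the tax, 577 − 4.5P = 4P − 103 gives 8.5P = 680, so P* = $80 and Q* = 217.
With the tax collected from suppliers, supply shifts: Qs = 4(P − 8.5) − 103.
Solving gives Q = 199 with consumers paying $84 and suppliers receiving $75.5 (the $8.5 wedge).
Quantity falls by |ΔQ| = |217 − 199| = 18.
DWL = ½ · t · |ΔQ| = ½ · 8.5 · 18 = $76.5.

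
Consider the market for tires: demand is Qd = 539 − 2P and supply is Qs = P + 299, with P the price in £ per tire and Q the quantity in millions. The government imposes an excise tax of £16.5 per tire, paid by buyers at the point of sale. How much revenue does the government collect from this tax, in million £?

Without the tax, 539 − 2P = P + 299 gives 3P = 240, so P* = £80 and Q* = 379.
With the tax collected from buyers, demand (in seller-price terms) shifts: Qd = 539 − 2(P + 16.5).
New equilibrium: buyers pay £85.5, producers receive £69, Q = 368. (Wedge: Pb − Ps = 16.5.)
Revenue = t · Q = 16.5 · 368 = £6072.

Tax revenue = £6072 million.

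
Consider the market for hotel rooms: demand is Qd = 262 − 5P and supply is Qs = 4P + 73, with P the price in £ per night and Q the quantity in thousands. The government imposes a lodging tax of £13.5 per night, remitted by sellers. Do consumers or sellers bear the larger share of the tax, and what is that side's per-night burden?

Before the tax: set 262 − 5P = 4P + 73 → P* = £21, Q* = 157.
With the tax collected from sellers, supply shifts: Qs = 4(P − 13.5) + 73.
Solving gives Q = 127 with consumers paying £27 and sellers receiving £13.5 (the £13.5 wedge).
Per-night burden: consumers £6, sellers £7.5.
Sellers take the larger share because supply is less price-elastic here (demand slope 5 vs supply slope 4).
The less price-elastic side of the market bears the larger share of a per-unit tax.

Sellers bear the larger share: £7.5 per night.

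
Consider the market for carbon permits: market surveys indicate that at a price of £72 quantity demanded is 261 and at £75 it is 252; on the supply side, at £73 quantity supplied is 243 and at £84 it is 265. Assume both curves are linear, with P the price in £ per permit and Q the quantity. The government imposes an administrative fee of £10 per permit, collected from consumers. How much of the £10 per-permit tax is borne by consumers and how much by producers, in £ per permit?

Demand slope: (252 − 261)/(75 − 72) = -3, so Qd = 477 − 3P.
Supply slope: (265 − 243)/(84 − 73) = 2, so Qs = 2P + 97.
Before the tax: set 477 − 3P = 2P + 97 → P* = £76, Q* = 249.
With the tax collected from consumers, demand (in seller-price terms) shifts: Qd = 477 − 3(P + 10).
New equilibrium: consumers pay £80, producers receive £70, Q = 237. (Wedge: Pb − Ps = 10.)
Burden on consumers: £4; on producers: £6. (They sum to £10.)

Consumers bear £4 per permit; producers bear £6 per permit.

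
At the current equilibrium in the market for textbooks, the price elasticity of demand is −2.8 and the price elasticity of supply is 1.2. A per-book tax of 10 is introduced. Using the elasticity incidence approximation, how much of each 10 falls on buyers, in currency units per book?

Buyers bear ≈ 3 per book.

Incidence ratio: buyers' share ≈ εs / (εs + |εd|) = 1.2 / (1.2 + 2.8) = 0.3.
So buyers bear ≈ 0.3 × 10 = 3; producers bear 7.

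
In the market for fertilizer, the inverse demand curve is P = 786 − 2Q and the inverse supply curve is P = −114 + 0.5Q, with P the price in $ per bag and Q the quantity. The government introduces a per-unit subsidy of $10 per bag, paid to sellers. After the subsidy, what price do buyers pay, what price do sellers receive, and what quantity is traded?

Buyers pay $58; sellers receive $68; quantity = 364.

Inverting to Q(P) form: Qd = 393 − 0.5P; Qs = 2P + 228.
Without the subsidy, 393 − 0.5P = 2P + 228 gives 2.5P = 165, so P* = $66 and Q* = 360.
With a per-unit subsidy paid to sellers, each receives P + 10 per unit sold, so supply becomes Qs = 2(P + 10) + 228.
New equilibrium: buyers pay $58, sellers receive $68, Q = 364. (Wedge: Pb − Ps = −10.)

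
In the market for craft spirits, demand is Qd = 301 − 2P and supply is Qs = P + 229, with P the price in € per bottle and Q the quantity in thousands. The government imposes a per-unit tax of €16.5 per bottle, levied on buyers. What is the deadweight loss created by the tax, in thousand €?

Without the tax, 301 − 2P = P + 229 gives 3P = 72, so P* = €24 and Q* = 253.
With the tax collected from buyers, demand (in seller-price terms) shifts: Qd = 301 − 2(P + 16.5).
Solving gives Q = 242 with buyers paying €29.5 and suppliers receiving €13 (the €16.5 wedge).
Quantity falls by |ΔQ| = |253 − 242| = 11.
DWL = ½ · t · |ΔQ| = ½ · 16.5 · 11 = €90.75.

Deadweight loss = €90.75 thousand.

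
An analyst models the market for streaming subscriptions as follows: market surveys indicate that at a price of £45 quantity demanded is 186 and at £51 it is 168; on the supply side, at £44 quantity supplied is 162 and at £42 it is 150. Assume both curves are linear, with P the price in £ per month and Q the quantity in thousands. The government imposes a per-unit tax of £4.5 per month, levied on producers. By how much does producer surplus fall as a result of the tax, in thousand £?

Demand slope: (168 − 186)/(51 − 45) = -3, so Qd = 321 − 3P.
Supply slope: (150 − 162)/(42 − 44) = 6, so Qs = 6P − 102.
Before the tax: set 321 − 3P = 6P − 102 → P* = £47, Q* = 180.
With the tax collected from producers, supply shifts: Qs = 6(P − 4.5) − 102.
Solving gives Q = 171 with buyers paying £50 and producers receiving £45.5 (the £4.5 wedge).
ΔPS is the trapezoid between Q = 171 and Q = 180 of height £1.5: ½ · (180 + 171) · 1.5 = £263.25.

Producer surplus falls by £263.25 thousand.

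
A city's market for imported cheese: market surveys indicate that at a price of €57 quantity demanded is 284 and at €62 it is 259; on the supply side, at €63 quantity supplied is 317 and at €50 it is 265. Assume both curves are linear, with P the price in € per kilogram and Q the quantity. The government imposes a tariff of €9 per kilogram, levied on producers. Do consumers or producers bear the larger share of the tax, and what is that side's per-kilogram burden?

Demand slope: (259 − 284)/(62 − 57) = -5, so Qd = 569 − 5P.
Supply slope: (265 − 317)/(50 − 63) = 4, so Qs = 4P + 65.
Before the tax: set 569 − 5P = 4P + 65 → P* = €56, Q* = 289.
With the tax collected from producers, supply shifts: Qs = 4(P − 9) + 65.
Solving gives Q = 269 with consumers paying €60 and producers receiving €51 (the €9 wedge).
Per-kilogram burden: consumers €4, producers €5.
Producers take the larger share because supply is less price-elastic here (demand slope 5 vs supply slope 4).
The less price-elastic side of the market bears the larger share of a per-unit tax.

Producers bear the larger share: €5 per kilogram.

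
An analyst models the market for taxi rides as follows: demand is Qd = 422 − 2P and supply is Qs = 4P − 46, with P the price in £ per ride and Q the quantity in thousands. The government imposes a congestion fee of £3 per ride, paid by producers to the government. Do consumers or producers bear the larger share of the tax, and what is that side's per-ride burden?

Before the tax: set 422 − 2P = 4P − 46 → P* = £78, Q* = 266.
With the tax collected from producers, supply shifts: Qs = 4(P − 3) − 46.
New equilibrium: consumers pay £80, producers receive £77, Q = 262. (Wedge: Pb − Ps = 3.)
Per-ride burden: consumers £2, producers £1.
Consumers take the larger share because demand is less price-elastic here (demand slope 2 vs supply slope 4).

Consumers bear the larger share: £2 per ride.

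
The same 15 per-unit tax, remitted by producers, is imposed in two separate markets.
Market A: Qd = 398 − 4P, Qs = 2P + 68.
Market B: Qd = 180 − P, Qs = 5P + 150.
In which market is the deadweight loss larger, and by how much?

Market A, by 56.25.

Market A: pre-tax P* = 55, Q* = 178; post-tax Q = 158; deadweight loss = 150.
Market B: pre-tax P* = 5, Q* = 175; post-tax Q = 162.5; deadweight loss = 93.75.
Difference: 150 vs 93.75 → market A is larger by 56.25.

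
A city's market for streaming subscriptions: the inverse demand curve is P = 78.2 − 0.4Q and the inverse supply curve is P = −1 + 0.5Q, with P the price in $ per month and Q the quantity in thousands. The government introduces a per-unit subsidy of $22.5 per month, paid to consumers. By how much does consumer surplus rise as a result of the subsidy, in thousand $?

Consumer surplus rises by $1005 thousand.

Inverting to Q(P) form: Qd = 195.5 − 2.5P; Qs = 2P + 2.
Without the subsidy, 195.5 − 2.5P = 2P + 2 gives 4.5P = 193.5, so P* = $43 and Q* = 88.
With a per-unit subsidy paid to consumers, each effectively pays P − 22.5, so demand becomes Qd = 195.5 − 2.5(P − 22.5).
New equilibrium: consumers pay $33, producers receive $55.5, Q = 113. (Wedge: Pb − Ps = −22.5.)
ΔCS is the trapezoid between Q = 113 and Q = 88 of height $10: ½ · (88 + 113) · 10 = $1005.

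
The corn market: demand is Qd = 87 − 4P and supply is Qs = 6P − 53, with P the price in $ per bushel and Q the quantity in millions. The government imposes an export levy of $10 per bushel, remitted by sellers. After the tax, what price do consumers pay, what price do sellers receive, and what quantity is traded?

Consumers pay $20; sellers receive $10; quantity = 7.

Without the tax, 87 − 4P = 6P − 53 gives 10P = 140, so P* = $14 and Q* = 31.
With the tax collected from sellers, supply shifts: Qs = 6(P − 10) − 53.
Solving gives Q = 7 with consumers paying $20 and sellers receiving $10 (the $10 wedge).
The less price-elastic side of the market bears the larger share of a per-unit tax.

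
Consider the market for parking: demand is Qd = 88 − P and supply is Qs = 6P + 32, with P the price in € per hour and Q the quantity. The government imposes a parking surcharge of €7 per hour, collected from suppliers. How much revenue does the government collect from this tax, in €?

Tax revenue = €518.

Without the tax, 88 − P = 6P + 32 gives 7P = 56, so P* = €8 and Q* = 80.
With the tax collected from suppliers, supply shifts: Qs = 6(P − 7) + 32.
New equilibrium: consumers pay €14, suppliers receive €7, Q = 74. (Wedge: Pb − Ps = 7.)
Revenue = t · Q = 7 · 74 = €518.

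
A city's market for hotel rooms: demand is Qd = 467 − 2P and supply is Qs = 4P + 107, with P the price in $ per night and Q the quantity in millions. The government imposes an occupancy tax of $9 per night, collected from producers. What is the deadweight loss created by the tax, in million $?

Deadweight loss = $54 million.

Before the tax: set 467 − 2P = 4P + 107 → P* = $60, Q* = 347.
With the tax collected from producers, supply shifts: Qs = 4(P − 9) + 107.
New equilibrium: consumers pay $66, producers receive $57, Q = 335. (Wedge: Pb − Ps = 9.)
Quantity falls by |ΔQ| = |347 − 335| = 12.
DWL = ½ · t · |ΔQ| = ½ · 9 · 12 = $54.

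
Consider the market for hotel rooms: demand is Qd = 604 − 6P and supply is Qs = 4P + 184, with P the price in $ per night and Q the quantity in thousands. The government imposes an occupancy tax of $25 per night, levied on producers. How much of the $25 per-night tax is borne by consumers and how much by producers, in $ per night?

Consumers bear $10 per night; producers bear $15 per night.

Without the tax, 604 − 6P = 4P + 184 gives 10P = 420, so P* = $42 and Q* = 352.
With the tax collected from producers, supply shifts: Qs = 4(P − 25) + 184.
New equilibrium: consumers pay $52, producers receive $27, Q = 292. (Wedge: Pb − Ps = 25.)
Burden on consumers: $10; on producers: $15. (They sum to $25.)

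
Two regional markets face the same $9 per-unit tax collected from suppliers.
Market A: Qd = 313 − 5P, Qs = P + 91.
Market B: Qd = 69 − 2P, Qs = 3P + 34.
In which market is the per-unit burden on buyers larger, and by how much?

Market A: pre-tax P* = $37, Q* = 128; post-tax Q = 120.5; per-unit burden on buyers = $1.5.
Market B: pre-tax P* = $7, Q* = 55; post-tax Q = 44.2; per-unit burden on buyers = $5.4.
Difference: $1.5 vs $5.4 → market B is larger by $3.9.

Market B, by $3.9.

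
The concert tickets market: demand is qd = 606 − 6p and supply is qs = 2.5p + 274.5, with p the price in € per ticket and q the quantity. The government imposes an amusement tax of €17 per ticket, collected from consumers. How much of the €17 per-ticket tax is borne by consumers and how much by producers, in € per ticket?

Consumers bear €5 per ticket; producers bear €12 per ticket.

Without the tax, 606 − 6p = 2.5p + 274.5 gives 8.5p = 331.5, so p* = €39 and q* = 372.
With the tax collected from consumers, demand (in seller-price terms) shifts: qd = 606 − 6(p + 17).
New equilibrium: consumers pay €44, producers receive €27, q = 342. (Wedge: pb − ps = 17.)
Burden on consumers: €5; on producers: €12. (They sum to €17.)
The less price-elastic side of the market bears the larger share of a per-unit tax.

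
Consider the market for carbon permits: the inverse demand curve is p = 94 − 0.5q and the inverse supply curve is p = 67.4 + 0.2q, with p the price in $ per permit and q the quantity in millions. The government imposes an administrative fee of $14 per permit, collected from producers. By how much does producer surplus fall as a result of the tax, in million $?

Rewrite in direct form: qd = 188 − 2p and qs = 5p − 337.
Before the tax: set 188 − 2p = 5p − 337 → p* = $75, q* = 38.
With the tax collected from producers, supply shifts: qs = 5(p − 14) − 337.
New equilibrium: consumers pay $85, producers receive $71, q = 18. (Wedge: pb − ps = 14.)
ΔPS is the trapezoid between Q = 18 and Q = 38 of height $4: ½ · (38 + 18) · 4 = $112.

Producer surplus falls by $112 million.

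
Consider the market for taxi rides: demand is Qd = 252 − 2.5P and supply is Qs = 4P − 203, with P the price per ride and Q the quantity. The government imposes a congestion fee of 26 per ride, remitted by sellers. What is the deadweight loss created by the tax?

Deadweight loss = 520.

Without the tax, 252 − 2.5P = 4P − 203 gives 6.5P = 455, so P* = 70 and Q* = 77.
With the tax collected from sellers, supply shifts: Qs = 4(P − 26) − 203.
New equilibrium: consumers pay 86, sellers receive 60, Q = 37. (Wedge: Pb − Ps = 26.)
Quantity falls by |ΔQ| = |77 − 37| = 40.
DWL = ½ · t · |ΔQ| = ½ · 26 · 40 = 520.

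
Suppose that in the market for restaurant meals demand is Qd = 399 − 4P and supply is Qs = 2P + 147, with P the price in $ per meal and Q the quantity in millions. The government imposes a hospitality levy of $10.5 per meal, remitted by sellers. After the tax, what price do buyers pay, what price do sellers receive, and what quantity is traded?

Buyers pay $45.5; sellers receive $35; quantity = 217.

Without the tax, 399 − 4P = 2P + 147 gives 6P = 252, so P* = $42 and Q* = 231.
With the tax collected from sellers, supply shifts: Qs = 2(P − 10.5) + 147.
New equilibrium: buyers pay $45.5, sellers receive $35, Q = 217. (Wedge: Pb − Ps = 10.5.)
The less price-elastic side of the market bears the larger share of a per-unit tax.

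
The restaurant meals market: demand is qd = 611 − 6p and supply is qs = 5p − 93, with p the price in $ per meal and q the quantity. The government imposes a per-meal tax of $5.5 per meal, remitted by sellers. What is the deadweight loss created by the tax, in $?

Deadweight loss = $41.25.

Before the tax: set 611 − 6p = 5p − 93 → p* = $64, q* = 227.
With the tax collected from sellers, supply shifts: qs = 5(p − 5.5) − 93.
Solving gives q = 212 with consumers paying $66.5 and sellers receiving $61 (the $5.5 wedge).
Quantity falls by |ΔQ| = |227 − 212| = 15.
DWL = ½ · t · |ΔQ| = ½ · 5.5 · 15 = $41.25.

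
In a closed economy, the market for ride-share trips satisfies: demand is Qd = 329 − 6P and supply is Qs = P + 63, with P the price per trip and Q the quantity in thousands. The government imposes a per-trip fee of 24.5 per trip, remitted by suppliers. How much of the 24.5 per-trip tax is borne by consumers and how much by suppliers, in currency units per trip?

Consumers bear 3.5 per trip; suppliers bear 21 per trip.

Before the tax: set 329 − 6P = P + 63 → P* = 38, Q* = 101.
With the tax collected from suppliers, supply shifts: Qs = (P − 24.5) + 63.
Solving gives Q = 80 with consumers paying 41.5 and suppliers receiving 17 (the 24.5 wedge).
Burden on consumers: 3.5; on suppliers: 21. (They sum to 24.5.)
The less price-elastic side of the market bears the larger share of a per-unit tax.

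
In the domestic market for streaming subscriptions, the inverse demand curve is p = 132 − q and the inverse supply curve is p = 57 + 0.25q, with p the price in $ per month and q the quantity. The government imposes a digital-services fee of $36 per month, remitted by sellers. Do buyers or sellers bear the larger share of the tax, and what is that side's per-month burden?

Inverting to q(p) form: qd = 132 − p; qs = 4p − 228.
Without the tax, 132 − p = 4p − 228 gives 5p = 360, so p* = $72 and q* = 60.
With the tax collected from sellers, supply shifts: qs = 4(p − 36) − 228.
New equilibrium: buyers pay $100.8, sellers receive $64.8, q = 31.2. (Wedge: pb − ps = 36.)
Per-month burden: buyers $28.8, sellers $7.2.
Buyers take the larger share because demand is less price-elastic here (demand slope 1 vs supply slope 4).

Buyers bear the larger share: $28.8 per month.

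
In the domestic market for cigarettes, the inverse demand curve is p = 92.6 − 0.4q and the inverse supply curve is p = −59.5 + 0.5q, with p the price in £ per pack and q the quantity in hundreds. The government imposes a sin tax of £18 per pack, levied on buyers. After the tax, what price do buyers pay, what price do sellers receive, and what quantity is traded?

Inverting to q(p) form: qd = 231.5 − 2.5p; qs = 2p + 119.
Before the tax: set 231.5 − 2.5p = 2p + 119 → p* = £25, q* = 169.
With the tax collected from buyers, demand (in seller-price terms) shifts: qd = 231.5 − 2.5(p + 18).
Solving gives q = 149 with buyers paying £33 and sellers receiving £15 (the £18 wedge).
The less price-elastic side of the market bears the larger share of a per-unit tax.

Buyers pay £33; sellers receive £15; quantity = 149.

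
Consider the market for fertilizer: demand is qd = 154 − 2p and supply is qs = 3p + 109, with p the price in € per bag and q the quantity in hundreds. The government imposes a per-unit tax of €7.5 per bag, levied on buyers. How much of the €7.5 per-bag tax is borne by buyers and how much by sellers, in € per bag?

Buyers bear €4.5 per bag; sellers bear €3 per bag.

Before the tax: set 154 − 2p = 3p + 109 → p* = €9, q* = 136.
With the tax collected from buyers, demand (in seller-price terms) shifts: qd = 154 − 2(p + 7.5).
Solving gives q = 127 with buyers paying €13.5 and sellers receiving €6 (the €7.5 wedge).
Burden on buyers: €4.5; on sellers: €3. (They sum to €7.5.)
The less price-elastic side of the market bears the larger share of a per-unit tax.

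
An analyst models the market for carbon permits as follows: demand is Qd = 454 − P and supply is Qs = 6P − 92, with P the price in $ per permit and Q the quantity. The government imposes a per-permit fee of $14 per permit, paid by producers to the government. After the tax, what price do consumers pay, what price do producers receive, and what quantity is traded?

Consumers pay $90; producers receive $76; quantity = 364.

Before the tax: set 454 − P = 6P − 92 → P* = $78, Q* = 376.
With the tax collected from producers, supply shifts: Qs = 6(P − 14) − 92.
Solving gives Q = 364 with consumers paying $90 and producers receiving $76 (the $14 wedge).
The less price-elastic side of the market bears the larger share of a per-unit tax.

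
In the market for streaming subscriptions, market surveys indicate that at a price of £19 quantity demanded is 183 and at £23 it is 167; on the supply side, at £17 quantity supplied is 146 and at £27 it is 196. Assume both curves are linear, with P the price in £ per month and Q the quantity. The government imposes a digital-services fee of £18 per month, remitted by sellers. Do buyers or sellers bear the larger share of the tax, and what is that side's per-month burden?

Buyers bear the larger share: £10 per month.

Demand slope: (167 − 183)/(23 − 19) = -4, so Qd = 259 − 4P.
Supply slope: (196 − 146)/(27 − 17) = 5, so Qs = 5P + 61.
Before the tax: set 259 − 4P = 5P + 61 → P* = £22, Q* = 171.
With the tax collected from sellers, supply shifts: Qs = 5(P − 18) + 61.
Solving gives Q = 131 with buyers paying £32 and sellers receiving £14 (the £18 wedge).
Per-month burden: buyers £10, sellers £8.
Buyers take the larger share because demand is less price-elastic here (demand slope 4 vs supply slope 5).
The less price-elastic side of the market bears the larger share of a per-unit tax.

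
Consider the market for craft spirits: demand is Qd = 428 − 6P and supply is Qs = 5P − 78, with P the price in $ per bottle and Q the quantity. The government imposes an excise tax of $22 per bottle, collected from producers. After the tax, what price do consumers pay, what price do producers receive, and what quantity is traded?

Before the tax: set 428 − 6P = 5P − 78 → P* = $46, Q* = 152.
With the tax collected from producers, supply shifts: Qs = 5(P − 22) − 78.
New equilibrium: consumers pay $56, producers receive $34, Q = 92. (Wedge: Pb − Ps = 22.)
The less price-elastic side of the market bears the larger share of a per-unit tax.

Consumers pay $56; producers receive $34; quantity = 92.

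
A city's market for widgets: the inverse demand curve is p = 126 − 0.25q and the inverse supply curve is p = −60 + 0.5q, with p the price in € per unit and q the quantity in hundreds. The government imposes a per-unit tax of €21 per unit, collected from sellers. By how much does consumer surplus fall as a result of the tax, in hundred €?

Rewrite in direct form: qd = 504 − 4p and qs = 2p + 120.
Before the tax: set 504 − 4p = 2p + 120 → p* = €64, q* = 248.
With the tax collected from sellers, supply shifts: qs = 2(p − 21) + 120.
New equilibrium: consumers pay €71, sellers receive €50, q = 220. (Wedge: pb − ps = 21.)
ΔCS is the trapezoid between Q = 220 and Q = 248 of height €7: ½ · (248 + 220) · 7 = €1638.

Consumer surplus falls by €1638 hundred.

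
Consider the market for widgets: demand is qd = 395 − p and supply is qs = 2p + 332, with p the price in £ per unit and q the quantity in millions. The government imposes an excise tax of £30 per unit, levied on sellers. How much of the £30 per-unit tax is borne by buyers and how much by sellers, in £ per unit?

Before the tax: set 395 − p = 2p + 332 → p* = £21, q* = 374.
With the tax collected from sellers, supply shifts: qs = 2(p − 30) + 332.
Solving gives q = 354 with buyers paying £41 and sellers receiving £11 (the £30 wedge).
Burden on buyers: £20; on sellers: £10. (They sum to £30.)

Buyers bear £20 per unit; sellers bear £10 per unit.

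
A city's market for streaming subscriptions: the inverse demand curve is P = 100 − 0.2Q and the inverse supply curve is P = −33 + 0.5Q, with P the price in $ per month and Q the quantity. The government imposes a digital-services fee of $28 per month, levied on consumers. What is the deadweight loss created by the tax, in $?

Deadweight loss = $560.

Inverting to Q(P) form: Qd = 500 − 5P; Qs = 2P + 66.
Before the tax: set 500 − 5P = 2P + 66 → P* = $62, Q* = 190.
With the tax collected from consumers, demand (in seller-price terms) shifts: Qd = 500 − 5(P + 28).
New equilibrium: consumers pay $70, producers receive $42, Q = 150. (Wedge: Pb − Ps = 28.)
Quantity falls by |ΔQ| = |190 − 150| = 40.
DWL = ½ · t · |ΔQ| = ½ · 28 · 40 = $560.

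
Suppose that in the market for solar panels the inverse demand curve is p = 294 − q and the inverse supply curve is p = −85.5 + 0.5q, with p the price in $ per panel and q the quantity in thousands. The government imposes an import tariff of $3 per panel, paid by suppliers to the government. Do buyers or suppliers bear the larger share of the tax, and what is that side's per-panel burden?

Buyers bear the larger share: $2 per panel.

Inverting to q(p) form: qd = 294 − p; qs = 2p + 171.
Before the tax: set 294 − p = 2p + 171 → p* = $41, q* = 253.
With the tax collected from suppliers, supply shifts: qs = 2(p − 3) + 171.
Solving gives q = 251 with buyers paying $43 and suppliers receiving $40 (the $3 wedge).
Per-panel burden: buyers $2, suppliers $1.
Buyers take the larger share because demand is less price-elastic here (demand slope 1 vs supply slope 2).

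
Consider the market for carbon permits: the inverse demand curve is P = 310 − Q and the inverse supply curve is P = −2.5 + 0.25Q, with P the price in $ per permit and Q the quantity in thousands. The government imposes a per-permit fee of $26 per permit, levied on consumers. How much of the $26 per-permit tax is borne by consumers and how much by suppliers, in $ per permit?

Rewrite in direct form: Qd = 310 − P and Qs = 4P + 10.
Before the tax: set 310 − P = 4P + 10 → P* = $60, Q* = 250.
With the tax collected from consumers, demand (in seller-price terms) shifts: Qd = 310 − (P + 26).
Solving gives Q = 229.2 with consumers paying $80.8 and suppliers receiving $54.8 (the $26 wedge).
Burden on consumers: $20.8; on suppliers: $5.2. (They sum to $26.)
The less price-elastic side of the market bears the larger share of a per-unit tax.

Consumers bear $20.8 per permit; suppliers bear $5.2 per permit.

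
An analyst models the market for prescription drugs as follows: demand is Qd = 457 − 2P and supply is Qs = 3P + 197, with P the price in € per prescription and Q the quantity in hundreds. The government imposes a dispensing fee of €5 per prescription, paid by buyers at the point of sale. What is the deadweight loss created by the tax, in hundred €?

Deadweight loss = €15 hundred.

Without the tax, 457 − 2P = 3P + 197 gives 5P = 260, so P* = €52 and Q* = 353.
With the tax collected from buyers, demand (in seller-price terms) shifts: Qd = 457 − 2(P + 5).
Solving gives Q = 347 with buyers paying €55 and sellers receiving €50 (the €5 wedge).
Quantity falls by |ΔQ| = |353 − 347| = 6.
DWL = ½ · t · |ΔQ| = ½ · 5 · 6 = €15.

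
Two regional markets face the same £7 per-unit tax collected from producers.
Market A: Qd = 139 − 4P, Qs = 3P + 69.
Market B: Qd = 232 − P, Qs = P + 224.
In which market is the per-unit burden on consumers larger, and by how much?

Market A: pre-tax P* = £10, Q* = 99; post-tax Q = 87; per-unit burden on consumers = £3.
Market B: pre-tax P* = £4, Q* = 228; post-tax Q = 224.5; per-unit burden on consumers = £3.5.
Difference: £3 vs £3.5 → market B is larger by £0.5.

Market B, by £0.5.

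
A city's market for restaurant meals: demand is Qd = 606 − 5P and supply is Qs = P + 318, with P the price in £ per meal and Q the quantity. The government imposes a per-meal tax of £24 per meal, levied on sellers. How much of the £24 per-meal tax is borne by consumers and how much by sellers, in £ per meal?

Consumers bear £4 per meal; sellers bear £20 per meal.

Without the tax, 606 − 5P = P + 318 gives 6P = 288, so P* = £48 and Q* = 366.
With the tax collected from sellers, supply shifts: Qs = (P − 24) + 318.
Solving gives Q = 346 with consumers paying £52 and sellers receiving £28 (the £24 wedge).
Burden on consumers: £4; on sellers: £20. (They sum to £24.)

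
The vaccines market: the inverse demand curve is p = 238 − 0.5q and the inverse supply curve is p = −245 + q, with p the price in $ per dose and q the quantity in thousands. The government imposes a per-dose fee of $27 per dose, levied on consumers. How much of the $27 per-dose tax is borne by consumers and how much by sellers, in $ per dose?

Consumers bear $9 per dose; sellers bear $18 per dose.

Rewrite in direct form: qd = 476 − 2p and qs = p + 245.
Without the tax, 476 − 2p = p + 245 gives 3p = 231, so p* = $77 and q* = 322.
With the tax collected from consumers, demand (in seller-price terms) shifts: qd = 476 − 2(p + 27).
New equilibrium: consumers pay $86, sellers receive $59, q = 304. (Wedge: pb − ps = 27.)
Burden on consumers: $9; on sellers: $18. (They sum to $27.)
The less price-elastic side of the market bears the larger share of a per-unit tax.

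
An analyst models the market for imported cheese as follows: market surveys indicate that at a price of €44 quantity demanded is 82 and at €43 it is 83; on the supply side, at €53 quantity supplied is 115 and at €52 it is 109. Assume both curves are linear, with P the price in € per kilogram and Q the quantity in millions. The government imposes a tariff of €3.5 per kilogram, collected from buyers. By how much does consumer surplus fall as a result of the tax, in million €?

Demand slope: (83 − 82)/(43 − 44) = -1, so Qd = 126 − P.
Supply slope: (109 − 115)/(52 − 53) = 6, so Qs = 6P − 203.
Without the tax, 126 − P = 6P − 203 gives 7P = 329, so P* = €47 and Q* = 79.
With the tax collected from buyers, demand (in seller-price terms) shifts: Qd = 126 − (P + 3.5).
Solving gives Q = 76 with buyers paying €50 and suppliers receiving €46.5 (the €3.5 wedge).
ΔCS is the trapezoid between Q = 76 and Q = 79 of height €3: ½ · (79 + 76) · 3 = €232.5.

Consumer surplus falls by €232.5 million.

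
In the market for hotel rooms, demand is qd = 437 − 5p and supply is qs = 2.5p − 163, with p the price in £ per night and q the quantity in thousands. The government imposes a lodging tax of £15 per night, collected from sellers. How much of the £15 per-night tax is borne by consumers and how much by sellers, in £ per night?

Consumers bear £5 per night; sellers bear £10 per night.

Before the tax: set 437 − 5p = 2.5p − 163 → p* = £80, q* = 37.
With the tax collected from sellers, supply shifts: qs = 2.5(p − 15) − 163.
Solving gives q = 12 with consumers paying £85 and sellers receiving £70 (the £15 wedge).
Burden on consumers: £5; on sellers: £10. (They sum to £15.)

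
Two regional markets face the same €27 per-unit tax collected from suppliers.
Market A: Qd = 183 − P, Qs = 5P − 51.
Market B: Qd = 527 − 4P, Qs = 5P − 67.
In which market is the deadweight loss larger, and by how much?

Market B, by €506.25.

Market A: pre-tax P* = €39, Q* = 144; post-tax Q = 121.5; deadweight loss = €303.75.
Market B: pre-tax P* = €66, Q* = 263; post-tax Q = 203; deadweight loss = €810.
Difference: €303.75 vs €810 → market B is larger by €506.25.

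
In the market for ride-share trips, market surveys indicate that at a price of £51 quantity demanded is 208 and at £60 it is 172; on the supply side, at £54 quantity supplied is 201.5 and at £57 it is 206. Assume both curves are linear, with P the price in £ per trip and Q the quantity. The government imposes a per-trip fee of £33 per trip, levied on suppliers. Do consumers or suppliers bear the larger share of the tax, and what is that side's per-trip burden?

Suppliers bear the larger share: £24 per trip.

Demand slope: (172 − 208)/(60 − 51) = -4, so Qd = 412 − 4P.
Supply slope: (206 − 201.5)/(57 − 54) = 1.5, so Qs = 1.5P + 120.5.
Before the tax: set 412 − 4P = 1.5P + 120.5 → P* = £53, Q* = 200.
With the tax collected from suppliers, supply shifts: Qs = 1.5(P − 33) + 120.5.
New equilibrium: consumers pay £62, suppliers receive £29, Q = 164. (Wedge: Pb − Ps = 33.)
Per-trip burden: consumers £9, suppliers £24.
Suppliers take the larger share because supply is less price-elastic here (demand slope 4 vs supply slope 1.5).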